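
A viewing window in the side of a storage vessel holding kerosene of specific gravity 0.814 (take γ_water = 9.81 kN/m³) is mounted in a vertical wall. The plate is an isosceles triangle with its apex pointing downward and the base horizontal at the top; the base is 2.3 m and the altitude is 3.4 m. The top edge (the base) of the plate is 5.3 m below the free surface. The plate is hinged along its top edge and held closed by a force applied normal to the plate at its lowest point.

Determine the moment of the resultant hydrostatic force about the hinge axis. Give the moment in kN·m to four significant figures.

M ≈ 247.7 kN·m

γ = 0.814 × 9.81 = 7.98534 kN/m³.
With the apex down, the centroid sits h/3 = 3.4/3 = 1.13333 m below the base (the top edge), so the centroid depth is h_c = 5.3 + 1.13333 = 6.43333 m.
A = ½ × 2.3 × 3.4 = 3.91 m².
Resultant F = γ·h_c·A = 7.98534 × 6.43333 × 3.91 = 200.866 kN.
I_c = b·h³/36 = 2.3 × 3.4³/36 = 2.51109 m⁴.
Centre of pressure: y_p = y_c + I_c/(y_c·A) = 6.43333 + 2.51109/(6.43333 × 3.91) = 6.43333 + 0.0998274 = 6.53316 m along the plane.
The resultant acts 1.13333 + 0.0998274 = 1.23316 m (along the plate) below the hinge at the top edge, so the moment about the hinge is M = F × 1.23316 = 200.866 × 1.23316 = 247.7 kN·m.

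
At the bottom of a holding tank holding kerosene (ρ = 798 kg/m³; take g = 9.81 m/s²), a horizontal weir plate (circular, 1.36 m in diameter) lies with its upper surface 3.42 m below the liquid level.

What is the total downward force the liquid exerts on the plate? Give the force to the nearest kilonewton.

F ≈ 39 kN

γ = ρg = 798 × 9.81 / 1000 = 7.82838 kN/m³.
The plate is horizontal, so pressure is uniform at p = γ·h = 7.82838 × 3.42 = 26.7731 kN/m².
A = π(0.68)² = 1.45267 m².
F = p·A = 26.7731 × 1.45267 = 38.8925 kN.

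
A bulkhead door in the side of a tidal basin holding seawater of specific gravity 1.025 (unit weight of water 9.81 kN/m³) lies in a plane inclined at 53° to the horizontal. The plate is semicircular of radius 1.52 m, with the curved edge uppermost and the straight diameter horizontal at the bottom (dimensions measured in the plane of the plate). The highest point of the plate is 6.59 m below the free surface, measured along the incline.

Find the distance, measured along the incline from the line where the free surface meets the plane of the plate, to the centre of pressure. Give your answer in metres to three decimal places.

y_p = 7.487 m

γ = 1.025 × 9.81 = 10.05525 kN/m³.
Let θ = 53° be the plate's angle to the horizontal; measure y along the incline from where the plane meets the free surface. Vertical depth h = y·sinθ with sinθ = 0.798636.
The centroid lies 4r/(3π) = 0.645108 m above the diameter, so r − 4r/(3π) = 1.52 − 0.645108 = 0.874892 m below the topmost point, so y_c = 6.59 + 0.874892 = 7.46489 m and h_c = 7.46489 × 0.798636 = 5.96173 m.
A = πr²/2 = π × 1.52²/2 = 3.62917 m².
Resultant F = γ·h_c·A = 10.05525 × 5.96173 × 3.62917 = 217.557 kN.
I_c = (π/8 − 8/(9π))·r⁴ = 0.109757 × 1.52⁴ = 0.585877 m⁴.
Centre of pressure: y_p = y_c + I_c/(y_c·A) = 7.46489 + 0.585877/(7.46489 × 3.62917) = 7.46489 + 0.021626 = 7.48652 m along the plane.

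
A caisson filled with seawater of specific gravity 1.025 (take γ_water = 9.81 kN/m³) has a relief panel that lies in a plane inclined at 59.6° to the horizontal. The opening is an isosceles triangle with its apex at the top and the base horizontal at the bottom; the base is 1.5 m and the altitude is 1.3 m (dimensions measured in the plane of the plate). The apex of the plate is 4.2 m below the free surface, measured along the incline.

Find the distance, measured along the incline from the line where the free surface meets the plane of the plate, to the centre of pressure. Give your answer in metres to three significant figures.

γ = 1.025 × 9.81 = 10.05525 kN/m³.
Let θ = 59.6° be the plate's angle to the horizontal; measure y along the incline from where the plane meets the free surface. Vertical depth h = y·sinθ with sinθ = 0.862514.
With the apex up, the centroid sits 2h/3 = 2 × 1.3/3 = 0.866667 m below the apex, so y_c = 4.2 + 0.866667 = 5.06667 m and h_c = 5.06667 × 0.862514 = 4.37007 m.
A = ½ × 1.5 × 1.3 = 0.975 m².
Resultant F = γ·h_c·A = 10.05525 × 4.37007 × 0.975 = 42.8436 kN.
I_c = b·h³/36 = 1.5 × 1.3³/36 = 0.0915417 m⁴.
Centre of pressure: y_p = y_c + I_c/(y_c·A) = 5.06667 + 0.0915417/(5.06667 × 0.975) = 5.06667 + 0.0185307 = 5.0852 m along the plane.

y_p = 5.09 m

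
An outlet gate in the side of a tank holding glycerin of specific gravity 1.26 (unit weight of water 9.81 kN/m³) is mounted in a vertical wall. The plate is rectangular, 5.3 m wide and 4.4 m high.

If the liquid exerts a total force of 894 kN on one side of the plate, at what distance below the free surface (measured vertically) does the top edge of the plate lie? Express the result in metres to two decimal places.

γ = 1.26 × 9.81 = 12.3606 kN/m³.
A = 5.3 × 4.4 = 23.32 m².
From F = γ·h_c·A, the centroid depth is h_c = 894/(12.3606 × 23.32) = 3.10148 m.
The centroid lies 4.4/2 = 2.2 m below the top edge, so the top edge sits at h_top = 3.10148 − 2.2 = 0.90148 m below the surface.

d_top ≈ 0.90 m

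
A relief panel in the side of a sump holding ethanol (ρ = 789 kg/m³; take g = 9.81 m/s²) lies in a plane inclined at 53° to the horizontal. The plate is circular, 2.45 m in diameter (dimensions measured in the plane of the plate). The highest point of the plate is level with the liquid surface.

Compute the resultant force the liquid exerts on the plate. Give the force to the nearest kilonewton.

γ = ρg = 789 × 9.81 / 1000 = 7.74009 kN/m³.
Let θ = 53° be the plate's angle to the horizontal; measure y along the incline from where the plane meets the free surface. Vertical depth h = y·sinθ with sinθ = 0.798636.
The centroid is at the centre, 1.225 m below the top of the plate, so y_c = 1.225 m and h_c = 1.225 × 0.798636 = 0.978329 m.
A = π(1.225)² = 4.71435 m².
Resultant F = γ·h_c·A = 7.74009 × 0.978329 × 4.71435 = 35.6987 kN.

F ≈ 36 kN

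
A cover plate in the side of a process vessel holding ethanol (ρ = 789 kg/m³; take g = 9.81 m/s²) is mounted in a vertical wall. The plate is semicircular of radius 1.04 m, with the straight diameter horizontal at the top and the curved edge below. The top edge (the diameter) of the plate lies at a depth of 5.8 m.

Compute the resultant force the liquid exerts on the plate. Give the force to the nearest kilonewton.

γ = ρg = 789 × 9.81 / 1000 = 7.74009 kN/m³.
The centroid of a semicircle lies 4r/(3π) = 0.44139 m from the diameter, here below the top edge, so the centroid depth is h_c = 5.8 + 0.44139 = 6.24139 m.
A = πr²/2 = π × 1.04²/2 = 1.69897 m².
Resultant F = γ·h_c·A = 7.74009 × 6.24139 × 1.69897 = 82.0754 kN.

F ≈ 82 kN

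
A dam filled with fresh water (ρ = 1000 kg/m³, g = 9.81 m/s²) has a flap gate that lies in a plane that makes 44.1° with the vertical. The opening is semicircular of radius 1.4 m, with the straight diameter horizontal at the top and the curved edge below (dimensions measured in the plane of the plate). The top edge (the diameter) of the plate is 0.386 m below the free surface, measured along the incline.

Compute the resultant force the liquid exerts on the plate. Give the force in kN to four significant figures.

F ≈ 21.26 kN

γ = ρg = 1000 × 9.81 = 9810 N/m³ = 9.81 kN/m³.
The plate makes 44.1° with the vertical, i.e. θ = 90° − 44.1° = 45.9° to the horizontal. Measuring y along the incline from the free-surface line, vertical depth h = y·sinθ with sinθ = 0.718126.
The centroid of a semicircle lies 4r/(3π) = 0.594178 m from the diameter, here below the top edge, so y_c = 0.386 + 0.594178 = 0.980178 m and h_c = 0.980178 × 0.718126 = 0.703891 m.
A = πr²/2 = π × 1.4²/2 = 3.07876 m².
Resultant F = γ·h_c·A = 9.81 × 0.703891 × 3.07876 = 21.2594 kN.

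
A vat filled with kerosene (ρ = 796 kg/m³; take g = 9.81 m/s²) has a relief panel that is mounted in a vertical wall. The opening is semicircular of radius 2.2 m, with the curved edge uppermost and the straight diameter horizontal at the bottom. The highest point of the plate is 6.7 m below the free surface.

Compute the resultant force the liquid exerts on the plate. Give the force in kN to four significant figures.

F ≈ 472.9 kN

γ = ρg = 796 × 9.81 / 1000 = 7.80876 kN/m³.
The centroid lies 4r/(3π) = 0.933709 m above the diameter, so r − 4r/(3π) = 2.2 − 0.933709 = 1.26629 m below the topmost point, so the centroid depth is h_c = 6.7 + 1.26629 = 7.96629 m.
A = πr²/2 = π × 2.2²/2 = 7.60265 m².
Resultant F = γ·h_c·A = 7.80876 × 7.96629 × 7.60265 = 472.937 kN.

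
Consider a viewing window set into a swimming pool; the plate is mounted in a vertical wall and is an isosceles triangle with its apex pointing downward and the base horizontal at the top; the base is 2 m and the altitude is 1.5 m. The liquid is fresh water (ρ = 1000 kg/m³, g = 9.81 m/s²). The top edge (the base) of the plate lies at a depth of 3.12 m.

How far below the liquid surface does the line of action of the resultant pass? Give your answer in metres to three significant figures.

γ = ρg = 1000 × 9.81 = 9810 N/m³ = 9.81 kN/m³.
With the apex down, the centroid sits h/3 = 1.5/3 = 0.5 m below the base (the top edge), so the centroid depth is h_c = 3.12 + 0.5 = 3.62 m.
A = ½ × 2 × 1.5 = 1.5 m².
Resultant F = γ·h_c·A = 9.81 × 3.62 × 1.5 = 53.2683 kN.
I_c = b·h³/36 = 2 × 1.5³/36 = 0.1875 m⁴.
Centre of pressure: y_p = y_c + I_c/(y_c·A) = 3.62 + 0.1875/(3.62 × 1.5) = 3.62 + 0.0345304 = 3.65453 m along the plane.

h_p = 3.65 m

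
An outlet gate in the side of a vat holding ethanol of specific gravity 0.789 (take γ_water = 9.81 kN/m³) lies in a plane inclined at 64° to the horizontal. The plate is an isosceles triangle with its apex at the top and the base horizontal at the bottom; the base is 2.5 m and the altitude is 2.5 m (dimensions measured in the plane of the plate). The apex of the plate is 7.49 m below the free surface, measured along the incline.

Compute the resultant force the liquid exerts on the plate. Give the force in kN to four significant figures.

γ = 0.789 × 9.81 = 7.74009 kN/m³.
Let θ = 64° be the plate's angle to the horizontal; measure y along the incline from where the plane meets the free surface. Vertical depth h = y·sinθ with sinθ = 0.898794.
With the apex up, the centroid sits 2h/3 = 2 × 2.5/3 = 1.66667 m below the apex, so y_c = 7.49 + 1.66667 = 9.15667 m and h_c = 9.15667 × 0.898794 = 8.22996 m.
A = ½ × 2.5 × 2.5 = 3.125 m².
Resultant F = γ·h_c·A = 7.74009 × 8.22996 × 3.125 = 199.064 kN.

F ≈ 199.1 kN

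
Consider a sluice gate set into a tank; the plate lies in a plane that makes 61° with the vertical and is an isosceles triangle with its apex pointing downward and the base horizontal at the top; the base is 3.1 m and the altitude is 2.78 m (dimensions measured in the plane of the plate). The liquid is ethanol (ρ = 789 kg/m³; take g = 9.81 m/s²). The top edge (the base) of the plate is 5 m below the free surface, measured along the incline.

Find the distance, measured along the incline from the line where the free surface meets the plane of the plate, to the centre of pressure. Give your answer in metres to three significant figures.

y_p = 6.00 m

γ = ρg = 789 × 9.81 / 1000 = 7.74009 kN/m³.
The plate makes 61° with the vertical, i.e. θ = 90° − 61° = 29° to the horizontal. Measuring y along the incline from the free-surface line, vertical depth h = y·sinθ with sinθ = 0.484810.
With the apex down, the centroid sits h/3 = 2.78/3 = 0.926667 m below the base (the top edge), so y_c = 5 + 0.926667 = 5.92667 m and h_c = 5.92667 × 0.484810 = 2.87331 m.
A = ½ × 3.1 × 2.78 = 4.309 m².
Resultant F = γ·h_c·A = 7.74009 × 2.87331 × 4.309 = 95.8308 kN.
I_c = b·h³/36 = 3.1 × 2.78³/36 = 1.85009 m⁴.
Centre of pressure: y_p = y_c + I_c/(y_c·A) = 5.92667 + 1.85009/(5.92667 × 4.309) = 5.92667 + 0.0724445 = 5.99911 m along the plane.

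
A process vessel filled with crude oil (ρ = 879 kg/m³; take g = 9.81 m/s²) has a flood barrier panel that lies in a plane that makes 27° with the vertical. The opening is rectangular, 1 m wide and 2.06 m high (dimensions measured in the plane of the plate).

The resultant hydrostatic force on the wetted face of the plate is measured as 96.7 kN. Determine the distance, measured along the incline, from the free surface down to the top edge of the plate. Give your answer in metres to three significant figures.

γ = ρg = 879 × 9.81 / 1000 = 8.62299 kN/m³.
A = 1 × 2.06 = 2.06 m².
From F = γ·h_c·A, the centroid depth is h_c = 96.7/(8.62299 × 2.06) = 5.44379 m.
The plate makes 27° with the vertical, i.e. θ = 90° − 27° = 63° to the horizontal. Measuring y along the incline from the free-surface line, vertical depth h = y·sinθ with sinθ = 0.891007.
Along the incline, y_c = h_c/sinθ = 5.44379/0.891007 = 6.10971 m.
The centroid lies 2.06/2 = 1.03 m below the top edge, so the top edge sits at y_top = 6.10971 − 1.03 = 5.07971 m along the incline.

y_top ≈ 5.08 m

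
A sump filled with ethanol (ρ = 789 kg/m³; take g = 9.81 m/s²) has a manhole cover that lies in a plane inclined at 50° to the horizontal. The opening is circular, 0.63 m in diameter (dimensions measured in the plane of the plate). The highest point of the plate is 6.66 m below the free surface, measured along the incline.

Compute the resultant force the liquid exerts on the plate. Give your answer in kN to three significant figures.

F ≈ 12.9 kN

γ = ρg = 789 × 9.81 / 1000 = 7.74009 kN/m³.
Let θ = 50° be the plate's angle to the horizontal; measure y along the incline from where the plane meets the free surface. Vertical depth h = y·sinθ with sinθ = 0.766044.
The centroid is at the centre, 0.315 m below the top of the plate, so y_c = 6.66 + 0.315 = 6.975 m and h_c = 6.975 × 0.766044 = 5.34316 m.
A = π(0.315)² = 0.311725 m².
Resultant F = γ·h_c·A = 7.74009 × 5.34316 × 0.311725 = 12.8919 kN.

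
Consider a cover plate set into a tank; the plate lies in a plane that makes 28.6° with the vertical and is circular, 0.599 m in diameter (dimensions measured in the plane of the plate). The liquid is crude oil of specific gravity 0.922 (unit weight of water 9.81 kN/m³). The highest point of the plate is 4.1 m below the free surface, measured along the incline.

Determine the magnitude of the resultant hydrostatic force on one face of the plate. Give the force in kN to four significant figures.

γ = 0.922 × 9.81 = 9.04482 kN/m³.
The plate makes 28.6° with the vertical, i.e. θ = 90° − 28.6° = 61.4° to the horizontal. Measuring y along the incline from the free-surface line, vertical depth h = y·sinθ with sinθ = 0.877983.
The centroid is at the centre, 0.2995 m below the top of the plate, so y_c = 4.1 + 0.2995 = 4.3995 m and h_c = 4.3995 × 0.877983 = 3.86269 m.
A = π(0.2995)² = 0.281802 m².
Resultant F = γ·h_c·A = 9.04482 × 3.86269 × 0.281802 = 9.84541 kN.

F ≈ 9.845 kN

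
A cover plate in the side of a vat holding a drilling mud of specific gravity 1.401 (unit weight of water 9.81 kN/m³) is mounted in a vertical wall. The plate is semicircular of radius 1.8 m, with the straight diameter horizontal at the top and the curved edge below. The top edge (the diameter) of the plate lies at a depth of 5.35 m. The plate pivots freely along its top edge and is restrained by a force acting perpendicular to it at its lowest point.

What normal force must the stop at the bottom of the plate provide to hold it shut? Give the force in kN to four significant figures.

P ≈ 190.3 kN

γ = 1.401 × 9.81 = 13.74381 kN/m³.
The centroid of a semicircle lies 4r/(3π) = 0.763944 m from the diameter, here below the top edge, so the centroid depth is h_c = 5.35 + 0.763944 = 6.11394 m.
A = πr²/2 = π × 1.8²/2 = 5.08938 m².
Resultant F = γ·h_c·A = 13.74381 × 6.11394 × 5.08938 = 427.655 kN.
I_c = (π/8 − 8/(9π))·r⁴ = 0.109757 × 1.8⁴ = 1.15219 m⁴.
Centre of pressure: y_p = y_c + I_c/(y_c·A) = 6.11394 + 1.15219/(6.11394 × 5.08938) = 6.11394 + 0.0370287 = 6.15097 m along the plane.
The resultant acts 0.763944 + 0.0370287 = 0.800973 m (along the plate) below the hinge at the top edge, so the moment about the hinge is M = F × 0.800973 = 427.655 × 0.800973 = 342.54 kN·m.
A normal force at the bottom, 1.8 m from the hinge, must supply this moment: P = 342.54/1.8 = 190.3 kN.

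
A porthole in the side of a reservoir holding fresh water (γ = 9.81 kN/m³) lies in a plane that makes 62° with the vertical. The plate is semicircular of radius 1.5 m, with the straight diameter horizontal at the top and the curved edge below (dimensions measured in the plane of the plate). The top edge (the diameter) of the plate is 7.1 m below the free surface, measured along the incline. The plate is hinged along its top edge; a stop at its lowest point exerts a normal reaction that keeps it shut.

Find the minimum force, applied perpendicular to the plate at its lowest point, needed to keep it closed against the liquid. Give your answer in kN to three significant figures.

P ≈ 55.2 kN

γ = 9.81 kN/m³.
The plate makes 62° with the vertical, i.e. θ = 90° − 62° = 28° to the horizontal. Measuring y along the incline from the free-surface line, vertical depth h = y·sinθ with sinθ = 0.469472.
The centroid of a semicircle lies 4r/(3π) = 0.63662 m from the diameter, here below the top edge, so y_c = 7.1 + 0.63662 = 7.73662 m and h_c = 7.73662 × 0.469472 = 3.63213 m.
A = πr²/2 = π × 1.5²/2 = 3.53429 m².
Resultant F = γ·h_c·A = 9.81 × 3.63213 × 3.53429 = 125.931 kN.
I_c = (π/8 − 8/(9π))·r⁴ = 0.109757 × 1.5⁴ = 0.555645 m⁴.
Centre of pressure: y_p = y_c + I_c/(y_c·A) = 7.73662 + 0.555645/(7.73662 × 3.53429) = 7.73662 + 0.0203209 = 7.75694 m along the plane.
The resultant acts 0.63662 + 0.0203209 = 0.656941 m (along the plate) below the hinge at the top edge, so the moment about the hinge is M = F × 0.656941 = 125.931 × 0.656941 = 82.7292 kN·m.
A normal force at the bottom, 1.5 m from the hinge, must supply this moment: P = 82.7292/1.5 = 55.1528 kN.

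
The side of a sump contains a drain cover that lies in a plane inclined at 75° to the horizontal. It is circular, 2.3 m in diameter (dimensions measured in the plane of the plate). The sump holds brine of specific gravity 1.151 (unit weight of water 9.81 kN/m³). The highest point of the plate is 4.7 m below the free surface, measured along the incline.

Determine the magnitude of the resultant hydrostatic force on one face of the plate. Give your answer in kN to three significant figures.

γ = 1.151 × 9.81 = 11.29131 kN/m³.
Let θ = 75° be the plate's angle to the horizontal; measure y along the incline from where the plane meets the free surface. Vertical depth h = y·sinθ with sinθ = 0.965926.
The centroid is at the centre, 1.15 m below the top of the plate, so y_c = 4.7 + 1.15 = 5.85 m and h_c = 5.85 × 0.965926 = 5.65067 m.
A = π(1.15)² = 4.15476 m².
Resultant F = γ·h_c·A = 11.29131 × 5.65067 × 4.15476 = 265.088 kN.

F ≈ 265 kN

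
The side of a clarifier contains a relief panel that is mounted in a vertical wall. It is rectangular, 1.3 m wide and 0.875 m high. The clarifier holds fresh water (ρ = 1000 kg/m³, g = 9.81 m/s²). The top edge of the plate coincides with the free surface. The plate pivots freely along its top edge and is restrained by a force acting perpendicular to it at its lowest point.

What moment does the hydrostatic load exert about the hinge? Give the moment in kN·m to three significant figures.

M ≈ 2.85 kN·m

γ = ρg = 1000 × 9.81 = 9810 N/m³ = 9.81 kN/m³.
The centroid lies 0.875/2 = 0.4375 m below the top edge, so the centroid depth is h_c = 0.4375 m.
A = 1.3 × 0.875 = 1.1375 m².
Resultant F = γ·h_c·A = 9.81 × 0.4375 × 1.1375 = 4.88201 kN.
I_c = b·h³/12 = 1.3 × 0.875³/12 = 0.0725749 m⁴.
Centre of pressure: y_p = y_c + I_c/(y_c·A) = 0.4375 + 0.0725749/(0.4375 × 1.1375) = 0.4375 + 0.145833 = 0.583333 m along the plane.
The resultant acts 0.4375 + 0.145833 = 0.583333 m (along the plate) below the hinge at the top edge, so the moment about the hinge is M = F × 0.583333 = 4.88201 × 0.583333 = 2.84784 kN·m.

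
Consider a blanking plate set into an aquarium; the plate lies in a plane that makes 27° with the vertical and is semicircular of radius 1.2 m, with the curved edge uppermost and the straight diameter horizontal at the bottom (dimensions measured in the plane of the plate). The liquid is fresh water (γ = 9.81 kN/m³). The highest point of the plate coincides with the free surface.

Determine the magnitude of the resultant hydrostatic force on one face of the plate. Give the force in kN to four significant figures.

γ = 9.81 kN/m³.
The plate makes 27° with the vertical, i.e. θ = 90° − 27° = 63° to the horizontal. Measuring y along the incline from the free-surface line, vertical depth h = y·sinθ with sinθ = 0.891007.
The centroid lies 4r/(3π) = 0.509296 m above the diameter, so r − 4r/(3π) = 1.2 − 0.509296 = 0.690704 m below the topmost point, so y_c = 0.690704 m and h_c = 0.690704 × 0.891007 = 0.615422 m.
A = πr²/2 = π × 1.2²/2 = 2.26195 m².
Resultant F = γ·h_c·A = 9.81 × 0.615422 × 2.26195 = 13.656 kN.

F ≈ 13.66 kN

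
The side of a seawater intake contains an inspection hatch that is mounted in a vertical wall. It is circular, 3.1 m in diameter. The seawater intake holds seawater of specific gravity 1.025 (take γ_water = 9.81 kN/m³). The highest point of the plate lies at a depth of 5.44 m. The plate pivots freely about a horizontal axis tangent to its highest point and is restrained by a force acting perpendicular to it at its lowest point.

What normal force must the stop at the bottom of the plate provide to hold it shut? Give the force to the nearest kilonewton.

P ≈ 280 kN

γ = 1.025 × 9.81 = 10.05525 kN/m³.
The centroid is at the centre, 1.55 m below the top of the plate, so the centroid depth is h_c = 5.44 + 1.55 = 6.99 m.
A = π(1.55)² = 7.54768 m².
Resultant F = γ·h_c·A = 10.05525 × 6.99 × 7.54768 = 530.498 kN.
I_c = πr⁴/4 = π × 1.55⁴/4 = 4.53332 m⁴.
Centre of pressure: y_p = y_c + I_c/(y_c·A) = 6.99 + 4.53332/(6.99 × 7.54768) = 6.99 + 0.0859262 = 7.07593 m along the plane.
The resultant acts 1.55 + 0.0859262 = 1.63593 m (along the plate) below the hinge at the top edge, so the moment about the hinge is M = F × 1.63593 = 530.498 × 1.63593 = 867.858 kN·m.
A normal force at the bottom, 3.1 m from the hinge, must supply this moment: P = 867.858/3.1 = 279.954 kN.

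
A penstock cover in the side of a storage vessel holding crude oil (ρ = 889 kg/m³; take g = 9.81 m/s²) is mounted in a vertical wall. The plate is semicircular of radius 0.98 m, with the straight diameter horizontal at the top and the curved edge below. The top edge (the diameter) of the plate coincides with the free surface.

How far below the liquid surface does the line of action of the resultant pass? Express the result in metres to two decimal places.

h_p = 0.58 m

γ = ρg = 889 × 9.81 / 1000 = 8.72109 kN/m³.
The centroid of a semicircle lies 4r/(3π) = 0.415925 m from the diameter, here below the top edge, so the centroid depth is h_c = 0.415925 m.
A = πr²/2 = π × 0.98²/2 = 1.50859 m².
Resultant F = γ·h_c·A = 8.72109 × 0.415925 × 1.50859 = 5.47214 kN.
I_c = (π/8 − 8/(9π))·r⁴ = 0.109757 × 0.98⁴ = 0.101236 m⁴.
Centre of pressure: y_p = y_c + I_c/(y_c·A) = 0.415925 + 0.101236/(0.415925 × 1.50859) = 0.415925 + 0.161342 = 0.577267 m along the plane.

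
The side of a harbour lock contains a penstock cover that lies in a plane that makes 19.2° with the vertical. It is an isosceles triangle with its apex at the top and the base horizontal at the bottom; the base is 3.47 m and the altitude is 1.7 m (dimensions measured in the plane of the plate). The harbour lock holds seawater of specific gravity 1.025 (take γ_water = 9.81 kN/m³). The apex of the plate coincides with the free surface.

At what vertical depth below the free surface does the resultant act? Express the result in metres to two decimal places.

h_p = 1.20 m

γ = 1.025 × 9.81 = 10.05525 kN/m³.
The plate makes 19.2° with the vertical, i.e. θ = 90° − 19.2° = 70.8° to the horizontal. Measuring y along the incline from the free-surface line, vertical depth h = y·sinθ with sinθ = 0.944376.
With the apex up, the centroid sits 2h/3 = 2 × 1.7/3 = 1.13333 m below the apex, so y_c = 1.13333 m and h_c = 1.13333 × 0.944376 = 1.07029 m.
A = ½ × 3.47 × 1.7 = 2.9495 m².
Resultant F = γ·h_c·A = 10.05525 × 1.07029 × 2.9495 = 31.7426 kN.
I_c = b·h³/36 = 3.47 × 1.7³/36 = 0.473559 m⁴.
Centre of pressure: y_p = y_c + I_c/(y_c·A) = 1.13333 + 0.473559/(1.13333 × 2.9495) = 1.13333 + 0.141667 = 1.275 m along the plane.
Vertically, h_p = y_p·sinθ = 1.275 × 0.944376 = 1.20408 m.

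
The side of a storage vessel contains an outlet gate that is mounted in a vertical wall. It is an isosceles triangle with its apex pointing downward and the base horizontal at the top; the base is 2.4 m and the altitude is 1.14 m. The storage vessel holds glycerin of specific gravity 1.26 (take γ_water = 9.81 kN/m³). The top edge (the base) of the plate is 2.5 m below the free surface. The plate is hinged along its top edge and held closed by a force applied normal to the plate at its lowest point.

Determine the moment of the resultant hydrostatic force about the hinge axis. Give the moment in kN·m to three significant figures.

M ≈ 19.7 kN·m

γ = 1.26 × 9.81 = 12.3606 kN/m³.
With the apex down, the centroid sits h/3 = 1.14/3 = 0.38 m below the base (the top edge), so the centroid depth is h_c = 2.5 + 0.38 = 2.88 m.
A = ½ × 2.4 × 1.14 = 1.368 m².
Resultant F = γ·h_c·A = 12.3606 × 2.88 × 1.368 = 48.6988 kN.
I_c = b·h³/36 = 2.4 × 1.14³/36 = 0.0987696 m⁴.
Centre of pressure: y_p = y_c + I_c/(y_c·A) = 2.88 + 0.0987696/(2.88 × 1.368) = 2.88 + 0.0250694 = 2.90507 m along the plane.
The resultant acts 0.38 + 0.0250694 = 0.405069 m (along the plate) below the hinge at the top edge, so the moment about the hinge is M = F × 0.405069 = 48.6988 × 0.405069 = 19.7264 kN·m.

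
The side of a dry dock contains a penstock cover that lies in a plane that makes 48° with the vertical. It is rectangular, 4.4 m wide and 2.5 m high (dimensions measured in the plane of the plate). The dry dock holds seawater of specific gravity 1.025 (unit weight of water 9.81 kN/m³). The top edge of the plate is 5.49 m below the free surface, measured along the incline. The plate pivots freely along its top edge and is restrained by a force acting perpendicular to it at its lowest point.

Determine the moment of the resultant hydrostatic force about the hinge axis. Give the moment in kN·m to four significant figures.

γ = 1.025 × 9.81 = 10.05525 kN/m³.
The plate makes 48° with the vertical, i.e. θ = 90° − 48° = 42° to the horizontal. Measuring y along the incline from the free-surface line, vertical depth h = y·sinθ with sinθ = 0.669131.
The centroid lies 2.5/2 = 1.25 m below the top edge, so y_c = 5.49 + 1.25 = 6.74 m and h_c = 6.74 × 0.669131 = 4.50994 m.
A = 4.4 × 2.5 = 11 m².
Resultant F = γ·h_c·A = 10.05525 × 4.50994 × 11 = 498.834 kN.
I_c = b·h³/12 = 4.4 × 2.5³/12 = 5.72917 m⁴.
Centre of pressure: y_p = y_c + I_c/(y_c·A) = 6.74 + 5.72917/(6.74 × 11) = 6.74 + 0.077275 = 6.81728 m along the plane.
The resultant acts 1.25 + 0.077275 = 1.32727 m (along the plate) below the hinge at the top edge, so the moment about the hinge is M = F × 1.32727 = 498.834 × 1.32727 = 662.087 kN·m.

M ≈ 662.1 kN·m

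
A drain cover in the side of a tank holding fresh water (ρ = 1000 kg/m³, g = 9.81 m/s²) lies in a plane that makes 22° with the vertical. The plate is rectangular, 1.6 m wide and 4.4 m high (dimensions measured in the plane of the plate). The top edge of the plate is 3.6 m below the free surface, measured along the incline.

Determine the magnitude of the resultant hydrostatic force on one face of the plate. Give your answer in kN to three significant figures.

F ≈ 371 kN

γ = ρg = 1000 × 9.81 = 9810 N/m³ = 9.81 kN/m³.
The plate makes 22° with the vertical, i.e. θ = 90° − 22° = 68° to the horizontal. Measuring y along the incline from the free-surface line, vertical depth h = y·sinθ with sinθ = 0.927184.
The centroid lies 4.4/2 = 2.2 m below the top edge, so y_c = 3.6 + 2.2 = 5.8 m and h_c = 5.8 × 0.927184 = 5.37767 m.
A = 1.6 × 4.4 = 7.04 m².
Resultant F = γ·h_c·A = 9.81 × 5.37767 × 7.04 = 371.395 kN.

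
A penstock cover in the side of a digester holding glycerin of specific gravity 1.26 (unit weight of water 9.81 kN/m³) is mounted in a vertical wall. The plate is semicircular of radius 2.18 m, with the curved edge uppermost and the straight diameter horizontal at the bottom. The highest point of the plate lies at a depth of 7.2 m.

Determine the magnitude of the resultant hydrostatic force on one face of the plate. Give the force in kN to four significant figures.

γ = 1.26 × 9.81 = 12.3606 kN/m³.
The centroid lies 4r/(3π) = 0.925221 m above the diameter, so r − 4r/(3π) = 2.18 − 0.925221 = 1.25478 m below the topmost point, so the centroid depth is h_c = 7.2 + 1.25478 = 8.45478 m.
A = πr²/2 = π × 2.18²/2 = 7.46505 m².
Resultant F = γ·h_c·A = 12.3606 × 8.45478 × 7.46505 = 780.144 kN.

F ≈ 780.1 kN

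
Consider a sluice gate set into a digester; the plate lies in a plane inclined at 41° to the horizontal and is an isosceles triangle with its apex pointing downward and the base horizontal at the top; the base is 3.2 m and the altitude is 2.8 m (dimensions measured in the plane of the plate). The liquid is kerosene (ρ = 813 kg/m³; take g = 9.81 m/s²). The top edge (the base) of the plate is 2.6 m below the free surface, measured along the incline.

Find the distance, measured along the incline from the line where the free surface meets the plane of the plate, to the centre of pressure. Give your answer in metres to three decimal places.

γ = ρg = 813 × 9.81 / 1000 = 7.97553 kN/m³.
Let θ = 41° be the plate's angle to the horizontal; measure y along the incline from where the plane meets the free surface. Vertical depth h = y·sinθ with sinθ = 0.656059.
With the apex down, the centroid sits h/3 = 2.8/3 = 0.933333 m below the base (the top edge), so y_c = 2.6 + 0.933333 = 3.53333 m and h_c = 3.53333 × 0.656059 = 2.31807 m.
A = ½ × 3.2 × 2.8 = 4.48 m².
Resultant F = γ·h_c·A = 7.97553 × 2.31807 × 4.48 = 82.8255 kN.
I_c = b·h³/36 = 3.2 × 2.8³/36 = 1.95129 m⁴.
Centre of pressure: y_p = y_c + I_c/(y_c·A) = 3.53333 + 1.95129/(3.53333 × 4.48) = 3.53333 + 0.123271 = 3.6566 m along the plane.

y_p = 3.657 m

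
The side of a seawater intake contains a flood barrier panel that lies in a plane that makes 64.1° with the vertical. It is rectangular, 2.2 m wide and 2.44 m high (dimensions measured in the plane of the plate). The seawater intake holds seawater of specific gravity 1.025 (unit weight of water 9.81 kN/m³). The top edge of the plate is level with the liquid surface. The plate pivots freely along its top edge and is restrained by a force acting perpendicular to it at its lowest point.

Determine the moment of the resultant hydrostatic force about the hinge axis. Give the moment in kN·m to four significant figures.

γ = 1.025 × 9.81 = 10.05525 kN/m³.
The plate makes 64.1° with the vertical, i.e. θ = 90° − 64.1° = 25.9° to the horizontal. Measuring y along the incline from the free-surface line, vertical depth h = y·sinθ with sinθ = 0.436802.
The centroid lies 2.44/2 = 1.22 m below the top edge, so y_c = 1.22 m and h_c = 1.22 × 0.436802 = 0.532898 m.
A = 2.2 × 2.44 = 5.368 m².
Resultant F = γ·h_c·A = 10.05525 × 0.532898 × 5.368 = 28.764 kN.
I_c = b·h³/12 = 2.2 × 2.44³/12 = 2.66324 m⁴.
Centre of pressure: y_p = y_c + I_c/(y_c·A) = 1.22 + 2.66324/(1.22 × 5.368) = 1.22 + 0.406666 = 1.62667 m along the plane.
The resultant acts 1.22 + 0.406666 = 1.62667 m (along the plate) below the hinge at the top edge, so the moment about the hinge is M = F × 1.62667 = 28.764 × 1.62667 = 46.7895 kN·m.

M ≈ 46.79 kN·m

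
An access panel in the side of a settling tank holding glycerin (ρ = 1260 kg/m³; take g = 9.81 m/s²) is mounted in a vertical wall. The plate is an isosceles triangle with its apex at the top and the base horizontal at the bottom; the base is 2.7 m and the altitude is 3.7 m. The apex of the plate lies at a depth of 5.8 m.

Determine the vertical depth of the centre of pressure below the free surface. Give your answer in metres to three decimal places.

h_p = 8.359 m

γ = ρg = 1260 × 9.81 / 1000 = 12.3606 kN/m³.
With the apex up, the centroid sits 2h/3 = 2 × 3.7/3 = 2.46667 m below the apex, so the centroid depth is h_c = 5.8 + 2.46667 = 8.26667 m.
A = ½ × 2.7 × 3.7 = 4.995 m².
Resultant F = γ·h_c·A = 12.3606 × 8.26667 × 4.995 = 510.394 kN.
I_c = b·h³/36 = 2.7 × 3.7³/36 = 3.79898 m⁴.
Centre of pressure: y_p = y_c + I_c/(y_c·A) = 8.26667 + 3.79898/(8.26667 × 4.995) = 8.26667 + 0.0920028 = 8.35867 m along the plane.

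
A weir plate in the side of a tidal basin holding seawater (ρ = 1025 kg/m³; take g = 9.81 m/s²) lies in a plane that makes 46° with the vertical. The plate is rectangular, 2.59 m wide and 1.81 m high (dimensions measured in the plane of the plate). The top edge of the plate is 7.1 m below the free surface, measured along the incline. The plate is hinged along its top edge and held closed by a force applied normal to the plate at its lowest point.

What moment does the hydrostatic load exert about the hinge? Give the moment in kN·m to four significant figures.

γ = ρg = 1025 × 9.81 / 1000 = 10.05525 kN/m³.
The plate makes 46° with the vertical, i.e. θ = 90° − 46° = 44° to the horizontal. Measuring y along the incline from the free-surface line, vertical depth h = y·sinθ with sinθ = 0.694658.
The centroid lies 1.81/2 = 0.905 m below the top edge, so y_c = 7.1 + 0.905 = 8.005 m and h_c = 8.005 × 0.694658 = 5.56074 m.
A = 2.59 × 1.81 = 4.6879 m².
Resultant F = γ·h_c·A = 10.05525 × 5.56074 × 4.6879 = 262.122 kN.
I_c = b·h³/12 = 2.59 × 1.81³/12 = 1.27984 m⁴.
Centre of pressure: y_p = y_c + I_c/(y_c·A) = 8.005 + 1.27984/(8.005 × 4.6879) = 8.005 + 0.0341048 = 8.0391 m along the plane.
The resultant acts 0.905 + 0.0341048 = 0.939105 m (along the plate) below the hinge at the top edge, so the moment about the hinge is M = F × 0.939105 = 262.122 × 0.939105 = 246.16 kN·m.

M ≈ 246.2 kN·m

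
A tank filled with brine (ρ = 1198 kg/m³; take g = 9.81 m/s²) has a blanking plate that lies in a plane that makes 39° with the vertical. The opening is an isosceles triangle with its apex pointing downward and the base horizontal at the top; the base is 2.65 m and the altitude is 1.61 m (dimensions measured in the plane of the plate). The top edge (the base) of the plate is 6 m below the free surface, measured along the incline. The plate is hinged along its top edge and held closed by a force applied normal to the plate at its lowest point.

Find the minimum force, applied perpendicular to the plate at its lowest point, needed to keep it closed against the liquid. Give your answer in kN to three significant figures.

γ = ρg = 1198 × 9.81 / 1000 = 11.75238 kN/m³.
The plate makes 39° with the vertical, i.e. θ = 90° − 39° = 51° to the horizontal. Measuring y along the incline from the free-surface line, vertical depth h = y·sinθ with sinθ = 0.777146.
With the apex down, the centroid sits h/3 = 1.61/3 = 0.536667 m below the base (the top edge), so y_c = 6 + 0.536667 = 6.53667 m and h_c = 6.53667 × 0.777146 = 5.07995 m.
A = ½ × 2.65 × 1.61 = 2.13325 m².
Resultant F = γ·h_c·A = 11.75238 × 5.07995 × 2.13325 = 127.358 kN.
I_c = b·h³/36 = 2.65 × 1.61³/36 = 0.3072 m⁴.
Centre of pressure: y_p = y_c + I_c/(y_c·A) = 6.53667 + 0.3072/(6.53667 × 2.13325) = 6.53667 + 0.0220304 = 6.5587 m along the plane.
The resultant acts 0.536667 + 0.0220304 = 0.558697 m (along the plate) below the hinge at the top edge, so the moment about the hinge is M = F × 0.558697 = 127.358 × 0.558697 = 71.1545 kN·m.
A normal force at the bottom, 1.61 m from the hinge, must supply this moment: P = 71.1545/1.61 = 44.1953 kN.

P ≈ 44.2 kN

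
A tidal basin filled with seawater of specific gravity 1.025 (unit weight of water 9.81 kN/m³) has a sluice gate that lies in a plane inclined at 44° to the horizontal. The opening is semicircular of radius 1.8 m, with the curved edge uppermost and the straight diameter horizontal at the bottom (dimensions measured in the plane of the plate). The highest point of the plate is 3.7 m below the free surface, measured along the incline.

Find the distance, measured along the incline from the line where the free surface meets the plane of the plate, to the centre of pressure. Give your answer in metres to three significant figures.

y_p = 4.78 m

γ = 1.025 × 9.81 = 10.05525 kN/m³.
Let θ = 44° be the plate's angle to the horizontal; measure y along the incline from where the plane meets the free surface. Vertical depth h = y·sinθ with sinθ = 0.694658.
The centroid lies 4r/(3π) = 0.763944 m above the diameter, so r − 4r/(3π) = 1.8 − 0.763944 = 1.03606 m below the topmost point, so y_c = 3.7 + 1.03606 = 4.73606 m and h_c = 4.73606 × 0.694658 = 3.28994 m.
A = πr²/2 = π × 1.8²/2 = 5.08938 m².
Resultant F = γ·h_c·A = 10.05525 × 3.28994 × 5.08938 = 168.363 kN.
I_c = (π/8 − 8/(9π))·r⁴ = 0.109757 × 1.8⁴ = 1.15219 m⁴.
Centre of pressure: y_p = y_c + I_c/(y_c·A) = 4.73606 + 1.15219/(4.73606 × 5.08938) = 4.73606 + 0.0478016 = 4.78386 m along the plane.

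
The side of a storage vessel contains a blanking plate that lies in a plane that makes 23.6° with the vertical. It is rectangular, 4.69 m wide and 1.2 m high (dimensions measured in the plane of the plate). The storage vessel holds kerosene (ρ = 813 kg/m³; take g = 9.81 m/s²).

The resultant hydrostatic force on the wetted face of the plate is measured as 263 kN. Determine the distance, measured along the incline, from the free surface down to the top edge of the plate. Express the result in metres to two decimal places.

y_top ≈ 5.79 m

γ = ρg = 813 × 9.81 / 1000 = 7.97553 kN/m³.
A = 4.69 × 1.2 = 5.628 m².
From F = γ·h_c·A, the centroid depth is h_c = 263/(7.97553 × 5.628) = 5.85925 m.
The plate makes 23.6° with the vertical, i.e. θ = 90° − 23.6° = 66.4° to the horizontal. Measuring y along the incline from the free-surface line, vertical depth h = y·sinθ with sinθ = 0.916363.
Along the incline, y_c = h_c/sinθ = 5.85925/0.916363 = 6.39403 m.
The centroid lies 1.2/2 = 0.6 m below the top edge, so the top edge sits at y_top = 6.39403 − 0.6 = 5.79403 m along the incline.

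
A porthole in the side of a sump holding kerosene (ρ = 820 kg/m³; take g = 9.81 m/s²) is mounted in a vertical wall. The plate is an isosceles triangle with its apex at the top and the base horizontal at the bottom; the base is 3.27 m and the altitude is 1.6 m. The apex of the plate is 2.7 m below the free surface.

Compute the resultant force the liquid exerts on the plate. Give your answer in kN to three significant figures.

γ = ρg = 820 × 9.81 / 1000 = 8.0442 kN/m³.
With the apex up, the centroid sits 2h/3 = 2 × 1.6/3 = 1.06667 m below the apex, so the centroid depth is h_c = 2.7 + 1.06667 = 3.76667 m.
A = ½ × 3.27 × 1.6 = 2.616 m².
Resultant F = γ·h_c·A = 8.0442 × 3.76667 × 2.616 = 79.2644 kN.

F ≈ 79.3 kN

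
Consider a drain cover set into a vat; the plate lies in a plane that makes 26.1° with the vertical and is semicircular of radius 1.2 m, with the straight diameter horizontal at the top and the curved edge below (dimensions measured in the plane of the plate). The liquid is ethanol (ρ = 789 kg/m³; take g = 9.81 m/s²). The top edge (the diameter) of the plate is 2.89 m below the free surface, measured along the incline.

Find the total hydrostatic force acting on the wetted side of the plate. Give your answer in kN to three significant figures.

F ≈ 53.4 kN

γ = ρg = 789 × 9.81 / 1000 = 7.74009 kN/m³.
The plate makes 26.1° with the vertical, i.e. θ = 90° − 26.1° = 63.9° to the horizontal. Measuring y along the incline from the free-surface line, vertical depth h = y·sinθ with sinθ = 0.898028.
The centroid of a semicircle lies 4r/(3π) = 0.509296 m from the diameter, here below the top edge, so y_c = 2.89 + 0.509296 = 3.3993 m and h_c = 3.3993 × 0.898028 = 3.05267 m.
A = πr²/2 = π × 1.2²/2 = 2.26195 m².
Resultant F = γ·h_c·A = 7.74009 × 3.05267 × 2.26195 = 53.4452 kN.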